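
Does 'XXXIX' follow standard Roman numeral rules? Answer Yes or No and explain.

'XXXIX': Check the rules: uses only the symbols I, V, X, L, C, D, M; no symbol is repeated more than three times in a row; V, L and D each appear at most once; the only place a smaller symbol precedes a larger one is the allowed subtractive pair IX, the symbol right after such a pair (if any) is smaller than the pair's first symbol, and otherwise the values never increase from left to right. Value: X (10) + X (10) + X (10) + IX (9) = 39. So it is a valid standard Roman numeral.

Yes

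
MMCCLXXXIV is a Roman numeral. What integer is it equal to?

MMCCLXXXIV: M=1000, M=1000, C=100, C=100, L=50, X=10, X=10, X=10, IV=4
1000 + 1000 + 100 + 100 + 50 + 10 + 10 + 10 + 4 = 2284

2284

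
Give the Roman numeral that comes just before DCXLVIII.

DCXLVIII = 648, so the previous integer is 648 - 1 = 647

DCXLVII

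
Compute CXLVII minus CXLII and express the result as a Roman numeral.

CXLVII = 147
CXLII = 142
147 - 142 = 5

V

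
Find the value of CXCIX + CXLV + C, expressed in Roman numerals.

CXCIX = 199, CXLV = 145, C = 100
199 + 145 = 344
344 + 100 = 444

CDXLIV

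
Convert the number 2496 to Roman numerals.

Convert 2496 to Roman numerals:
  2496 contains 2×1000 (MM)
  496 contains 1×400 (CD)
  96 contains 1×90 (XC)
  6 contains 1×5 (V)
  1 contains 1×1 (I)

MMCDXCVI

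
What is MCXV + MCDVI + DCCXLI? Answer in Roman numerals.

MCXV = 1115, MCDVI = 1406, DCCXLI = 741
1115 + 1406 = 2521
2521 + 741 = 3262

MMMCCLXII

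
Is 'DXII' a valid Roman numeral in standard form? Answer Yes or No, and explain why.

'DXII': Check the rules: uses only the symbols I, V, X, L, C, D, M; no symbol is repeated more than three times in a row; V, L and D each appear at most once; no smaller symbol precedes a larger one (values never increase from left to right). Value: D (500) + X (10) + I (1) + I (1) = 512. So it is a valid standard Roman numeral.

Yes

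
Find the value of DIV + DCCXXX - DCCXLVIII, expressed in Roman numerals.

DIV = 504, DCCXXX = 730, DCCXLVIII = 748
504 + 730 = 1234
1234 - 748 = 486

CDLXXXVI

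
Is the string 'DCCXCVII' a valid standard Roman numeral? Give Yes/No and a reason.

'DCCXCVII': Check the rules: uses only the symbols I, V, X, L, C, D, M; no symbol is repeated more than three times in a row; V, L and D each appear at most once; the only place a smaller symbol precedes a larger one is the allowed subtractive pair XC, the symbol right after such a pair (if any) is smaller than the pair's first symbol, and otherwise the values never increase from left to right. Value: D (500) + C (100) + C (100) + XC (90) + V (5) + I (1) + I (1) = 797. So it is a valid standard Roman numeral.

Yes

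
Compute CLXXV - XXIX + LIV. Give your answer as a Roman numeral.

CLXXV = 175, XXIX = 29, LIV = 54
175 - 29 = 146
146 + 54 = 200

CC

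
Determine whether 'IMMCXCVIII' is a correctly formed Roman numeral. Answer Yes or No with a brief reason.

'IMMCXCVIII': Invalid subtractive combination: IM

No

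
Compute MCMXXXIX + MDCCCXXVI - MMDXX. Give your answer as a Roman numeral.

MCMXXXIX = 1939, MDCCCXXVI = 1826, MMDXX = 2520
1939 + 1826 = 3765
3765 - 2520 = 1245

MCCXLV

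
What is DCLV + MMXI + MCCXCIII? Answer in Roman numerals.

DCLV = 655, MMXI = 2011, MCCXCIII = 1293
655 + 2011 = 2666
2666 + 1293 = 3959

MMMCMLIX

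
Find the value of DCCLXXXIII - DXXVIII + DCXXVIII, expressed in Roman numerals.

DCCLXXXIII = 783, DXXVIII = 528, DCXXVIII = 628
783 - 528 = 255
255 + 628 = 883

DCCCLXXXIII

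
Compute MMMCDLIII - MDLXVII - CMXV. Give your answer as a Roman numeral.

MMMCDLIII = 3453, MDLXVII = 1567, CMXV = 915
3453 - 1567 = 1886
1886 - 915 = 971

CMLXXI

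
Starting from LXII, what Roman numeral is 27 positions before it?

LXII = 62
62 - 27 = 35

XXXV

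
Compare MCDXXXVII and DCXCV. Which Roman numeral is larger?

MCDXXXVII = 1437
DCXCV = 695
1437 is larger

MCDXXXVII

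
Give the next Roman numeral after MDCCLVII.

MDCCLVII = 1757, so the next integer is 1757 + 1 = 1758

MDCCLVIII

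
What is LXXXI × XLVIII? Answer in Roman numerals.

LXXXI = 81
XLVIII = 48
81 × 48 = 3888

MMMDCCCLXXXVIII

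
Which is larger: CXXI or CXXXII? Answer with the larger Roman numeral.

CXXI = 121
CXXXII = 132
132 is larger

CXXXII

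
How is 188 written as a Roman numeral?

Convert 188 to Roman numerals:
  188 contains 1×100 (C)
  88 contains 1×50 (L)
  38 contains 3×10 (XXX)
  8 contains 1×5 (V)
  3 contains 3×1 (III)

CLXXXVIII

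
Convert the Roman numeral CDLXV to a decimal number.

CDLXV: CD=400, L=50, X=10, V=5
400 + 50 + 10 + 5 = 465

465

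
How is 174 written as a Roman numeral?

Convert 174 to Roman numerals:
  174 contains 1×100 (C)
  74 contains 1×50 (L)
  24 contains 2×10 (XX)
  4 contains 1×4 (IV)

CLXXIV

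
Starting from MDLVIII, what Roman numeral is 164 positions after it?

MDLVIII = 1558
1558 + 164 = 1722

MDCCXXII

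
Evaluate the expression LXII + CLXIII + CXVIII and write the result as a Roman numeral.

LXII = 62, CLXIII = 163, CXVIII = 118
62 + 163 = 225
225 + 118 = 343

CCCXLIII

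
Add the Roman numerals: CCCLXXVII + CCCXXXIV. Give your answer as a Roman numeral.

CCCLXXVII = 377
CCCXXXIV = 334
377 + 334 = 711

DCCXI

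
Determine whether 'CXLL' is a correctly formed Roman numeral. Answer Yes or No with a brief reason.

'CXLL': L should not appear more than once

No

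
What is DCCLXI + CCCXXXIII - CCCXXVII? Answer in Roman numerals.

DCCLXI = 761, CCCXXXIII = 333, CCCXXVII = 327
761 + 333 = 1094
1094 - 327 = 767

DCCLXVII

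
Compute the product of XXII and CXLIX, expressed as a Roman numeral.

XXII = 22
CXLIX = 149
22 × 149 = 3278

MMMCCLXXVIII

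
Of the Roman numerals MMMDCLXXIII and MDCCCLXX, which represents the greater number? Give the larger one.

MMMDCLXXIII = 3673
MDCCCLXX = 1870
3673 is larger

MMMDCLXXIII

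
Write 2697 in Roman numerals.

Convert 2697 to Roman numerals:
  2697 contains 2×1000 (MM)
  697 contains 1×500 (D)
  197 contains 1×100 (C)
  97 contains 1×90 (XC)
  7 contains 1×5 (V)
  2 contains 2×1 (II)

MMDCXCVII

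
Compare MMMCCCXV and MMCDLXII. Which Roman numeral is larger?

MMMCCCXV = 3315
MMCDLXII = 2462
3315 is larger

MMMCCCXV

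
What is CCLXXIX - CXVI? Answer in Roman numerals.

CCLXXIX = 279
CXVI = 116
279 - 116 = 163

CLXIII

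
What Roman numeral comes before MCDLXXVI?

MCDLXXVI = 1476; previous is 1475

MCDLXXV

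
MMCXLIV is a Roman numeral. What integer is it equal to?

MMCXLIV: M=1000, M=1000, C=100, XL=40, IV=4
1000 + 1000 + 100 + 40 + 4 = 2144

2144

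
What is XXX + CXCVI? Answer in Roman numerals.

XXX = 30
CXCVI = 196
30 + 196 = 226

CCXXVI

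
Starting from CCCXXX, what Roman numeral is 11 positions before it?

CCCXXX = 330
330 - 11 = 319

CCCXIX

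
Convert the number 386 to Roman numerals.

Convert 386 to Roman numerals:
  386 contains 3×100 (CCC)
  86 contains 1×50 (L)
  36 contains 3×10 (XXX)
  6 contains 1×5 (V)
  1 contains 1×1 (I)

CCCLXXXVI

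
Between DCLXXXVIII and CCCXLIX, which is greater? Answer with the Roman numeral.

DCLXXXVIII = 688
CCCXLIX = 349
688 is larger

DCLXXXVIII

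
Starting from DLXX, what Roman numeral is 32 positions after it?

DLXX = 570
570 + 32 = 602

DCII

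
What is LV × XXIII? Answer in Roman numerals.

LV = 55
XXIII = 23
55 × 23 = 1265

MCCLXV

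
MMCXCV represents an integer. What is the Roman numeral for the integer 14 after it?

MMCXCV = 2195
2195 + 14 = 2209

MMCCIX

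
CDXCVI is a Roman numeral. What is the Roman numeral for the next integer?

CDXCVI = 496; next is 497

CDXCVII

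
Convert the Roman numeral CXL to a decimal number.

CXL: C=100, XL=40
100 + 40 = 140

140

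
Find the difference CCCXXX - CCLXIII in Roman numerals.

CCCXXX = 330
CCLXIII = 263
330 - 263 = 67

LXVII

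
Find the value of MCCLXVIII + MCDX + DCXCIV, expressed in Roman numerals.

MCCLXVIII = 1268, MCDX = 1410, DCXCIV = 694
1268 + 1410 = 2678
2678 + 694 = 3372

MMMCCCLXXII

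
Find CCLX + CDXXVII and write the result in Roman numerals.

CCLX = 260
CDXXVII = 427
260 + 427 = 687

DCLXXXVII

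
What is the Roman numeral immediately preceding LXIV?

LXIV = 64; previous is 63

LXIII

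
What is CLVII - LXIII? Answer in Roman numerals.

CLVII = 157
LXIII = 63
157 - 63 = 94

XCIV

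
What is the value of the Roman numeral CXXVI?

CXXVI: C=100, X=10, X=10, V=5, I=1
100 + 10 + 10 + 5 + 1 = 126

126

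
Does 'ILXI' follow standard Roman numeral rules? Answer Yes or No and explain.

'ILXI': Invalid subtractive combination: IL

No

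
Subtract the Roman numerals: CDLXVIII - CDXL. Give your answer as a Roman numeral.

CDLXVIII = 468
CDXL = 440
468 - 440 = 28

XXVIII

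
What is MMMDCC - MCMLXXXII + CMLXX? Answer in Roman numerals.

MMMDCC = 3700, MCMLXXXII = 1982, CMLXX = 970
3700 - 1982 = 1718
1718 + 970 = 2688

MMDCLXXXVIII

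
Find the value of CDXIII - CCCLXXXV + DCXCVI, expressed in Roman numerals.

CDXIII = 413, CCCLXXXV = 385, DCXCVI = 696
413 - 385 = 28
28 + 696 = 724

DCCXXIV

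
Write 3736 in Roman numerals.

Convert 3736 to Roman numerals:
  3736 contains 3×1000 (MMM)
  736 contains 1×500 (D)
  236 contains 2×100 (CC)
  36 contains 3×10 (XXX)
  6 contains 1×5 (V)
  1 contains 1×1 (I)

MMMDCCXXXVI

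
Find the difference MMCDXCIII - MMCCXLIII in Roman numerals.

MMCDXCIII = 2493
MMCCXLIII = 2243
2493 - 2243 = 250

CCL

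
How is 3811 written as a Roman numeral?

Convert 3811 to Roman numerals:
  3811 contains 3×1000 (MMM)
  811 contains 1×500 (D)
  311 contains 3×100 (CCC)
  11 contains 1×10 (X)
  1 contains 1×1 (I)

MMMDCCCXI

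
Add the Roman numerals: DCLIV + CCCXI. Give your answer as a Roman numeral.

DCLIV = 654
CCCXI = 311
654 + 311 = 965

CMLXV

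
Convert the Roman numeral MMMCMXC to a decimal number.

MMMCMXC: M=1000, M=1000, M=1000, CM=900, XC=90
1000 + 1000 + 1000 + 900 + 90 = 3990

3990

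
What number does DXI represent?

DXI: D=500, X=10, I=1
500 + 10 + 1 = 511

511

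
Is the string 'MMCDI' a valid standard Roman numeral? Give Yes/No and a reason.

'MMCDI': Check the rules: uses only the symbols I, V, X, L, C, D, M; no symbol is repeated more than three times in a row; V, L and D each appear at most once; the only place a smaller symbol precedes a larger one is the allowed subtractive pair CD, the symbol right after such a pair (if any) is smaller than the pair's first symbol, and otherwise the values never increase from left to right. Value: M (1000) + M (1000) + CD (400) + I (1) = 2401. So it is a valid standard Roman numeral.

Yes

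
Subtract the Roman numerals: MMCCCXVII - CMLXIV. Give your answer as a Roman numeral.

MMCCCXVII = 2317
CMLXIV = 964
2317 - 964 = 1353

MCCCLIII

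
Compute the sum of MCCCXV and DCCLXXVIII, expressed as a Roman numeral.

MCCCXV = 1315
DCCLXXVIII = 778
1315 + 778 = 2093

MMXCIII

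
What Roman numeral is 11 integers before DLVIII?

DLVIII = 558
558 - 11 = 547

DXLVII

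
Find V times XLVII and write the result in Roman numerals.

V = 5
XLVII = 47
5 × 47 = 235

CCXXXV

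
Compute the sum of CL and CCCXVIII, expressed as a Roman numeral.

CL = 150
CCCXVIII = 318
150 + 318 = 468

CDLXVIII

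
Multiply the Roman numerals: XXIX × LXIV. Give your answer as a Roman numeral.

XXIX = 29
LXIV = 64
29 × 64 = 1856

MDCCCLVI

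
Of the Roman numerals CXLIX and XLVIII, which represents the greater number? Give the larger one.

CXLIX = 149
XLVIII = 48
149 is larger

CXLIX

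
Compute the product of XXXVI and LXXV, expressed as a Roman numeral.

XXXVI = 36
LXXV = 75
36 × 75 = 2700

MMDCC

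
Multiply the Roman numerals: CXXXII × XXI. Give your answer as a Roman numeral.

CXXXII = 132
XXI = 21
132 × 21 = 2772

MMDCCLXXII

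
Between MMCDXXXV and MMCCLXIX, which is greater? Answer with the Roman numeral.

MMCDXXXV = 2435
MMCCLXIX = 2269
2435 is larger

MMCDXXXV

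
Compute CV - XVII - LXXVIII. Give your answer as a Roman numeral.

CV = 105, XVII = 17, LXXVIII = 78
105 - 17 = 88
88 - 78 = 10

X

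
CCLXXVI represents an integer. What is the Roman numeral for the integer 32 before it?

CCLXXVI = 276
276 - 32 = 244

CCXLIV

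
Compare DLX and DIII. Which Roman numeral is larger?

DLX = 560
DIII = 503
560 is larger

DLX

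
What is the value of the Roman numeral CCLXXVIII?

CCLXXVIII: C=100, C=100, L=50, X=10, X=10, V=5, I=1, I=1, I=1
100 + 100 + 50 + 10 + 10 + 5 + 1 + 1 + 1 = 278

278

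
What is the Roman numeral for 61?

Convert 61 to Roman numerals:
  61 contains 1×50 (L)
  11 contains 1×10 (X)
  1 contains 1×1 (I)

LXI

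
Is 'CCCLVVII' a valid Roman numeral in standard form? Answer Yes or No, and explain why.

'CCCLVVII': V should not appear more than once

No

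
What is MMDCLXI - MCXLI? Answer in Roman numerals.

MMDCLXI = 2661
MCXLI = 1141
2661 - 1141 = 1520

MDXX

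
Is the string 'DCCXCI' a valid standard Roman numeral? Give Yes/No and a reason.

'DCCXCI': Check the rules: uses only the symbols I, V, X, L, C, D, M; no symbol is repeated more than three times in a row; V, L and D each appear at most once; the only place a smaller symbol precedes a larger one is the allowed subtractive pair XC, the symbol right after such a pair (if any) is smaller than the pair's first symbol, and otherwise the values never increase from left to right. Value: D (500) + C (100) + C (100) + XC (90) + I (1) = 791. So it is a valid standard Roman numeral.

Yes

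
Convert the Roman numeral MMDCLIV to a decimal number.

MMDCLIV: M=1000, M=1000, D=500, C=100, L=50, IV=4
1000 + 1000 + 500 + 100 + 50 + 4 = 2654

2654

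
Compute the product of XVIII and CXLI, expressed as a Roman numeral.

XVIII = 18
CXLI = 141
18 × 141 = 2538

MMDXXXVIII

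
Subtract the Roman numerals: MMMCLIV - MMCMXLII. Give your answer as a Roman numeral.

MMMCLIV = 3154
MMCMXLII = 2942
3154 - 2942 = 212

CCXII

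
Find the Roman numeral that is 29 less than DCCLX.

DCCLX = 760
760 - 29 = 731

DCCXXXI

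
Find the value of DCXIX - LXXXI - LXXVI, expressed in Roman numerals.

DCXIX = 619, LXXXI = 81, LXXVI = 76
619 - 81 = 538
538 - 76 = 462

CDLXII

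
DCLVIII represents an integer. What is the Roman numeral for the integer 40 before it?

DCLVIII = 658
658 - 40 = 618

DCXVIII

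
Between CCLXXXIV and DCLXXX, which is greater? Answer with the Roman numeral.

CCLXXXIV = 284
DCLXXX = 680
680 is larger

DCLXXX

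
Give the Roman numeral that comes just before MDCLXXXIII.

MDCLXXXIII = 1683, so the previous integer is 1683 - 1 = 1682

MDCLXXXII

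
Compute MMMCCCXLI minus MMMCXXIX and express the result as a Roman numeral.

MMMCCCXLI = 3341
MMMCXXIX = 3129
3341 - 3129 = 212

CCXII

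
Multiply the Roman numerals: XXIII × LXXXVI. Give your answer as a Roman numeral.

XXIII = 23
LXXXVI = 86
23 × 86 = 1978

MCMLXXVIII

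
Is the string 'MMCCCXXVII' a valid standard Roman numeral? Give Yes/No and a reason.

'MMCCCXXVII': Check the rules: uses only the symbols I, V, X, L, C, D, M; no symbol is repeated more than three times in a row; V, L and D each appear at most once; no smaller symbol precedes a larger one (values never increase from left to right). Value: M (1000) + M (1000) + C (100) + C (100) + C (100) + X (10) + X (10) + V (5) + I (1) + I (1) = 2327. So it is a valid standard Roman numeral.

Yes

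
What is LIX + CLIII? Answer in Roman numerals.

LIX = 59
CLIII = 153
59 + 153 = 212

CCXII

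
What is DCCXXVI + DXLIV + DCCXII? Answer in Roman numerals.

DCCXXVI = 726, DXLIV = 544, DCCXII = 712
726 + 544 = 1270
1270 + 712 = 1982

MCMLXXXII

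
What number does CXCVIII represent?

CXCVIII: C=100, XC=90, V=5, I=1, I=1, I=1
100 + 90 + 5 + 1 + 1 + 1 = 198

198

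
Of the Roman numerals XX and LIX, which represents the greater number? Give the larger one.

XX = 20
LIX = 59
59 is larger

LIX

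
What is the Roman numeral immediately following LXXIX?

LXXIX = 79; next is 80

LXXX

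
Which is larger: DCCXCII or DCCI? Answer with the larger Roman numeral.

DCCXCII = 792
DCCI = 701
792 is larger

DCCXCII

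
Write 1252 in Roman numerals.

Convert 1252 to Roman numerals:
  1252 contains 1×1000 (M)
  252 contains 2×100 (CC)
  52 contains 1×50 (L)
  2 contains 2×1 (II)

MCCLII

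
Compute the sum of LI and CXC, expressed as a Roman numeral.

LI = 51
CXC = 190
51 + 190 = 241

CCXLI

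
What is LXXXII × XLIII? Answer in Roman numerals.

LXXXII = 82
XLIII = 43
82 × 43 = 3526

MMMDXXVI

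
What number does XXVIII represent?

XXVIII: X=10, X=10, V=5, I=1, I=1, I=1
10 + 10 + 5 + 1 + 1 + 1 = 28

28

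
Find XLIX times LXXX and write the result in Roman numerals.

XLIX = 49
LXXX = 80
49 × 80 = 3920

MMMCMXX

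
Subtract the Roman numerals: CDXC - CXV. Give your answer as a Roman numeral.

CDXC = 490
CXV = 115
490 - 115 = 375

CCCLXXV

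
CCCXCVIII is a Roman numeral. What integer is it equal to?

CCCXCVIII: C=100, C=100, C=100, XC=90, V=5, I=1, I=1, I=1
100 + 100 + 100 + 90 + 5 + 1 + 1 + 1 = 398

398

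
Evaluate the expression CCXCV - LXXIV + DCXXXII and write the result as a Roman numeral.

CCXCV = 295, LXXIV = 74, DCXXXII = 632
295 - 74 = 221
221 + 632 = 853

DCCCLIII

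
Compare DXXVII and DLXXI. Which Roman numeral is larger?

DXXVII = 527
DLXXI = 571
571 is larger

DLXXI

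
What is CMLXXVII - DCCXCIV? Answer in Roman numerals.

CMLXXVII = 977
DCCXCIV = 794
977 - 794 = 183

CLXXXIII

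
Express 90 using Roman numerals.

Convert 90 to Roman numerals:
  90 contains 1×90 (XC)

XC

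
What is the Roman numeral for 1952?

Convert 1952 to Roman numerals:
  1952 contains 1×1000 (M)
  952 contains 1×900 (CM)
  52 contains 1×50 (L)
  2 contains 2×1 (II)

MCMLII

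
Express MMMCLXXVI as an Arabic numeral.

MMMCLXXVI: M=1000, M=1000, M=1000, C=100, L=50, X=10, X=10, V=5, I=1
1000 + 1000 + 1000 + 100 + 50 + 10 + 10 + 5 + 1 = 3176

3176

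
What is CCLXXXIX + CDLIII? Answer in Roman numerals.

CCLXXXIX = 289
CDLIII = 453
289 + 453 = 742

DCCXLII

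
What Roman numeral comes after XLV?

XLV = 45; next is 46

XLVI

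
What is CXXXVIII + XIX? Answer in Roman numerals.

CXXXVIII = 138
XIX = 19
138 + 19 = 157

CLVII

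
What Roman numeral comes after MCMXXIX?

MCMXXIX = 1929, so the next integer is 1929 + 1 = 1930

MCMXXX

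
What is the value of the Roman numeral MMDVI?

MMDVI: M=1000, M=1000, D=500, V=5, I=1
1000 + 1000 + 500 + 5 + 1 = 2506

2506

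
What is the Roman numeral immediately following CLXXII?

CLXXII = 172, so the next integer is 172 + 1 = 173

CLXXIII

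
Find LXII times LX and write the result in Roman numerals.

LXII = 62
LX = 60
62 × 60 = 3720

MMMDCCXX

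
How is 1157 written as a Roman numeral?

Convert 1157 to Roman numerals:
  1157 contains 1×1000 (M)
  157 contains 1×100 (C)
  57 contains 1×50 (L)
  7 contains 1×5 (V)
  2 contains 2×1 (II)

MCLVII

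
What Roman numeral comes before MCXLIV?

MCXLIV = 1144; previous is 1143

MCXLIII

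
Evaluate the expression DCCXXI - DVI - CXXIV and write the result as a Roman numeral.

DCCXXI = 721, DVI = 506, CXXIV = 124
721 - 506 = 215
215 - 124 = 91

XCI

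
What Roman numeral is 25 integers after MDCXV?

MDCXV = 1615
1615 + 25 = 1640

MDCXL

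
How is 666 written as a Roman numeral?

Convert 666 to Roman numerals:
  666 contains 1×500 (D)
  166 contains 1×100 (C)
  66 contains 1×50 (L)
  16 contains 1×10 (X)
  6 contains 1×5 (V)
  1 contains 1×1 (I)

DCLXVI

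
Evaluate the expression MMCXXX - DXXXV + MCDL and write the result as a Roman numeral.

MMCXXX = 2130, DXXXV = 535, MCDL = 1450
2130 - 535 = 1595
1595 + 1450 = 3045

MMMXLV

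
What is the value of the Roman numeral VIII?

VIII: V=5, I=1, I=1, I=1
5 + 1 + 1 + 1 = 8

8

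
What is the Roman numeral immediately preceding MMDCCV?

MMDCCV = 2705; previous is 2704

MMDCCIV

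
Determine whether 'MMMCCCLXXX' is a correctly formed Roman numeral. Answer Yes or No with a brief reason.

'MMMCCCLXXX': Check the rules: uses only the symbols I, V, X, L, C, D, M; no symbol is repeated more than three times in a row; V, L and D each appear at most once; no smaller symbol precedes a larger one (values never increase from left to right). Value: M (1000) + M (1000) + M (1000) + C (100) + C (100) + C (100) + L (50) + X (10) + X (10) + X (10) = 3380. So it is a valid standard Roman numeral.

Yes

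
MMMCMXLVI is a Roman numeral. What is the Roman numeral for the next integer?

MMMCMXLVI = 3946; next is 3947

MMMCMXLVII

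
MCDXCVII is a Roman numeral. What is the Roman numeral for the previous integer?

MCDXCVII = 1497, so the previous integer is 1497 - 1 = 1496

MCDXCVI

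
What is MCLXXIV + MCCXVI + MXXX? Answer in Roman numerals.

MCLXXIV = 1174, MCCXVI = 1216, MXXX = 1030
1174 + 1216 = 2390
2390 + 1030 = 3420

MMMCDXX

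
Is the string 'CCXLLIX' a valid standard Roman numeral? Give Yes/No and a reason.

'CCXLLIX': L should not appear more than once

No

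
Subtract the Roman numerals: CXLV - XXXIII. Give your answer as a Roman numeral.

CXLV = 145
XXXIII = 33
145 - 33 = 112

CXII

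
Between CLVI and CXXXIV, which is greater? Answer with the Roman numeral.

CLVI = 156
CXXXIV = 134
156 is larger

CLVI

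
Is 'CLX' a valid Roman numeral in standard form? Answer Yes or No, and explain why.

'CLX': Check the rules: uses only the symbols I, V, X, L, C, D, M; no symbol is repeated more than three times in a row; V, L and D each appear at most once; no smaller symbol precedes a larger one (values never increase from left to right). Value: C (100) + L (50) + X (10) = 160. So it is a valid standard Roman numeral.

Yes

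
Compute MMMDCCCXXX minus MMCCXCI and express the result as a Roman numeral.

MMMDCCCXXX = 3830
MMCCXCI = 2291
3830 - 2291 = 1539

MDXXXIX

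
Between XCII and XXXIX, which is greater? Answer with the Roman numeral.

XCII = 92
XXXIX = 39
92 is larger

XCII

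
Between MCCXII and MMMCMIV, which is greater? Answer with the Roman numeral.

MCCXII = 1212
MMMCMIV = 3904
3904 is larger

MMMCMIV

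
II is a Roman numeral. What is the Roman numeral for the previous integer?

II = 2; previous is 1

I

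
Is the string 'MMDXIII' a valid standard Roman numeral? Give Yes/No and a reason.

'MMDXIII': Check the rules: uses only the symbols I, V, X, L, C, D, M; no symbol is repeated more than three times in a row; V, L and D each appear at most once; no smaller symbol precedes a larger one (values never increase from left to right). Value: M (1000) + M (1000) + D (500) + X (10) + I (1) + I (1) + I (1) = 2513. So it is a valid standard Roman numeral.

Yes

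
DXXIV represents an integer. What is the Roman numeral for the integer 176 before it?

DXXIV = 524
524 - 176 = 348

CCCXLVIII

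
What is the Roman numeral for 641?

Convert 641 to Roman numerals:
  641 contains 1×500 (D)
  141 contains 1×100 (C)
  41 contains 1×40 (XL)
  1 contains 1×1 (I)

DCXLI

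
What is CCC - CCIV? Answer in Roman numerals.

CCC = 300
CCIV = 204
300 - 204 = 96

XCVI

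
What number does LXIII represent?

LXIII: L=50, X=10, I=1, I=1, I=1
50 + 10 + 1 + 1 + 1 = 63

63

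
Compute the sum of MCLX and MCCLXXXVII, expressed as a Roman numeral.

MCLX = 1160
MCCLXXXVII = 1287
1160 + 1287 = 2447

MMCDXLVII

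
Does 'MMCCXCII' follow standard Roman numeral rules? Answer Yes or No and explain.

'MMCCXCII': Check the rules: uses only the symbols I, V, X, L, C, D, M; no symbol is repeated more than three times in a row; V, L and D each appear at most once; the only place a smaller symbol precedes a larger one is the allowed subtractive pair XC, the symbol right after such a pair (if any) is smaller than the pair's first symbol, and otherwise the values never increase from left to right. Value: M (1000) + M (1000) + C (100) + C (100) + XC (90) + I (1) + I (1) = 2292. So it is a valid standard Roman numeral.

Yes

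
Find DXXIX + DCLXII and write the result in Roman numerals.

DXXIX = 529
DCLXII = 662
529 + 662 = 1191

MCXCI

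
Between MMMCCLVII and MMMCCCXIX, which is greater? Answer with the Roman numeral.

MMMCCLVII = 3257
MMMCCCXIX = 3319
3319 is larger

MMMCCCXIX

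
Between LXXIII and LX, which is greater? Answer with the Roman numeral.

LXXIII = 73
LX = 60
73 is larger

LXXIII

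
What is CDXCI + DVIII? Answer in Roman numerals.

CDXCI = 491
DVIII = 508
491 + 508 = 999

CMXCIX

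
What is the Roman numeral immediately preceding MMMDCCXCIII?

MMMDCCXCIII = 3793; previous is 3792

MMMDCCXCII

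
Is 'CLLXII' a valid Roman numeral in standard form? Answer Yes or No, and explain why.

'CLLXII': L should not appear more than once

No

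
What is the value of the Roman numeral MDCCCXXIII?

MDCCCXXIII: M=1000, D=500, C=100, C=100, C=100, X=10, X=10, I=1, I=1, I=1
1000 + 500 + 100 + 100 + 100 + 10 + 10 + 1 + 1 + 1 = 1823

1823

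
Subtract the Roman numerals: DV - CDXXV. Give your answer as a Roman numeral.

DV = 505
CDXXV = 425
505 - 425 = 80

LXXX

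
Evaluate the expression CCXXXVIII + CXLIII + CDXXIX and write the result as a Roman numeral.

CCXXXVIII = 238, CXLIII = 143, CDXXIX = 429
238 + 143 = 381
381 + 429 = 810

DCCCX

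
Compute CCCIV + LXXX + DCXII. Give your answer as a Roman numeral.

CCCIV = 304, LXXX = 80, DCXII = 612
304 + 80 = 384
384 + 612 = 996

CMXCVI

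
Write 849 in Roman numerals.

Convert 849 to Roman numerals:
  849 contains 1×500 (D)
  349 contains 3×100 (CCC)
  49 contains 1×40 (XL)
  9 contains 1×9 (IX)

DCCCXLIX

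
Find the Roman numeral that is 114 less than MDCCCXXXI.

MDCCCXXXI = 1831
1831 - 114 = 1717

MDCCXVII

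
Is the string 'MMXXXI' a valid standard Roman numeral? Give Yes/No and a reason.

'MMXXXI': Check the rules: uses only the symbols I, V, X, L, C, D, M; no symbol is repeated more than three times in a row; V, L and D each appear at most once; no smaller symbol precedes a larger one (values never increase from left to right). Value: M (1000) + M (1000) + X (10) + X (10) + X (10) + I (1) = 2031. So it is a valid standard Roman numeral.

Yes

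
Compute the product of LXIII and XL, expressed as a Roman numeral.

LXIII = 63
XL = 40
63 × 40 = 2520

MMDXX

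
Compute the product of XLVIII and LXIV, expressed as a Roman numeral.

XLVIII = 48
LXIV = 64
48 × 64 = 3072

MMMLXXII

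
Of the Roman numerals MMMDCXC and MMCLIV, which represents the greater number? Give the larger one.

MMMDCXC = 3690
MMCLIV = 2154
3690 is larger

MMMDCXC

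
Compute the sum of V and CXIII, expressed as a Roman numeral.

V = 5
CXIII = 113
5 + 113 = 118

CXVIII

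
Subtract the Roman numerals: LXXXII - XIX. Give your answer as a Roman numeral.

LXXXII = 82
XIX = 19
82 - 19 = 63

LXIII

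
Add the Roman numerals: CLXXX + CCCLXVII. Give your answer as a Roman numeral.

CLXXX = 180
CCCLXVII = 367
180 + 367 = 547

DXLVII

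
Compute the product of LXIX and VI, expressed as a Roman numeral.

LXIX = 69
VI = 6
69 × 6 = 414

CDXIV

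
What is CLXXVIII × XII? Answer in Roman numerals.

CLXXVIII = 178
XII = 12
178 × 12 = 2136

MMCXXXVI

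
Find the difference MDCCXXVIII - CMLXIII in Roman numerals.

MDCCXXVIII = 1728
CMLXIII = 963
1728 - 963 = 765

DCCLXV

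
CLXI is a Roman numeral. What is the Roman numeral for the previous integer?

CLXI = 161; previous is 160

CLX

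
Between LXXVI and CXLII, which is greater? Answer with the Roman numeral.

LXXVI = 76
CXLII = 142
142 is larger

CXLII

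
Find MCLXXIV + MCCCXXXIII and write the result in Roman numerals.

MCLXXIV = 1174
MCCCXXXIII = 1333
1174 + 1333 = 2507

MMDVII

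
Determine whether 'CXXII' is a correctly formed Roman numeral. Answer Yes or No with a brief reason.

'CXXII': Check the rules: uses only the symbols I, V, X, L, C, D, M; no symbol is repeated more than three times in a row; V, L and D each appear at most once; no smaller symbol precedes a larger one (values never increase from left to right). Value: C (100) + X (10) + X (10) + I (1) + I (1) = 122. So it is a valid standard Roman numeral.

Yes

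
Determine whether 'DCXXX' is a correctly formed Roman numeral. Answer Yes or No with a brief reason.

'DCXXX': Check the rules: uses only the symbols I, V, X, L, C, D, M; no symbol is repeated more than three times in a row; V, L and D each appear at most once; no smaller symbol precedes a larger one (values never increase from left to right). Value: D (500) + C (100) + X (10) + X (10) + X (10) = 630. So it is a valid standard Roman numeral.

Yes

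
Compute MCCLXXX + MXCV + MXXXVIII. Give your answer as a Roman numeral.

MCCLXXX = 1280, MXCV = 1095, MXXXVIII = 1038
1280 + 1095 = 2375
2375 + 1038 = 3413

MMMCDXIII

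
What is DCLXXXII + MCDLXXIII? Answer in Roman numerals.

DCLXXXII = 682
MCDLXXIII = 1473
682 + 1473 = 2155

MMCLV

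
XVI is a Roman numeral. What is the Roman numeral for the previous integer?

XVI = 16, so the previous integer is 16 - 1 = 15

XV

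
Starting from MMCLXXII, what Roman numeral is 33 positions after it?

MMCLXXII = 2172
2172 + 33 = 2205

MMCCV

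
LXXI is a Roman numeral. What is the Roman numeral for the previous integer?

LXXI = 71; previous is 70

LXX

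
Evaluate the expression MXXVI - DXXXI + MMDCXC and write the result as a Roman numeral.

MXXVI = 1026, DXXXI = 531, MMDCXC = 2690
1026 - 531 = 495
495 + 2690 = 3185

MMMCLXXXV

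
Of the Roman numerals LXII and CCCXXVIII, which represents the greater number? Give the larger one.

LXII = 62
CCCXXVIII = 328
328 is larger

CCCXXVIII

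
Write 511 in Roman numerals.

Convert 511 to Roman numerals:
  511 contains 1×500 (D)
  11 contains 1×10 (X)
  1 contains 1×1 (I)

DXI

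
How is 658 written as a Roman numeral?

Convert 658 to Roman numerals:
  658 contains 1×500 (D)
  158 contains 1×100 (C)
  58 contains 1×50 (L)
  8 contains 1×5 (V)
  3 contains 3×1 (III)

DCLVIII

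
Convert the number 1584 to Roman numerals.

Convert 1584 to Roman numerals:
  1584 contains 1×1000 (M)
  584 contains 1×500 (D)
  84 contains 1×50 (L)
  34 contains 3×10 (XXX)
  4 contains 1×4 (IV)

MDLXXXIV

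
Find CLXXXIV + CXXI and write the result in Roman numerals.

CLXXXIV = 184
CXXI = 121
184 + 121 = 305

CCCV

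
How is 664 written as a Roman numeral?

Convert 664 to Roman numerals:
  664 contains 1×500 (D)
  164 contains 1×100 (C)
  64 contains 1×50 (L)
  14 contains 1×10 (X)
  4 contains 1×4 (IV)

DCLXIV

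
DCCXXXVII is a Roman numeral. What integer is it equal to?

DCCXXXVII: D=500, C=100, C=100, X=10, X=10, X=10, V=5, I=1, I=1
500 + 100 + 100 + 10 + 10 + 10 + 5 + 1 + 1 = 737

737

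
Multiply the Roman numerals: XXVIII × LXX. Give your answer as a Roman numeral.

XXVIII = 28
LXX = 70
28 × 70 = 1960

MCMLX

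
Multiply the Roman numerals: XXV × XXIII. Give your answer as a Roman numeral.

XXV = 25
XXIII = 23
25 × 23 = 575

DLXXV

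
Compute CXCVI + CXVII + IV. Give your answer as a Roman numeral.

CXCVI = 196, CXVII = 117, IV = 4
196 + 117 = 313
313 + 4 = 317

CCCXVII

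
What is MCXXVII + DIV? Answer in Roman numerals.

MCXXVII = 1127
DIV = 504
1127 + 504 = 1631

MDCXXXI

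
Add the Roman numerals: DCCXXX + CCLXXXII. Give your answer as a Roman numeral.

DCCXXX = 730
CCLXXXII = 282
730 + 282 = 1012

MXII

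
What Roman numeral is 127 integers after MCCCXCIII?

MCCCXCIII = 1393
1393 + 127 = 1520

MDXX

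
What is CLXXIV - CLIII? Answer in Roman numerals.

CLXXIV = 174
CLIII = 153
174 - 153 = 21

XXI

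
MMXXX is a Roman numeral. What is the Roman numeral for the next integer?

MMXXX = 2030; next is 2031

MMXXXI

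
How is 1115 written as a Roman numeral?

Convert 1115 to Roman numerals:
  1115 contains 1×1000 (M)
  115 contains 1×100 (C)
  15 contains 1×10 (X)
  5 contains 1×5 (V)

MCXV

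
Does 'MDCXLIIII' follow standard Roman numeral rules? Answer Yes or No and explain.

'MDCXLIIII': More than 3 consecutive I's

No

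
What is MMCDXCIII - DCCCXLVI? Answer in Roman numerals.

MMCDXCIII = 2493
DCCCXLVI = 846
2493 - 846 = 1647

MDCXLVII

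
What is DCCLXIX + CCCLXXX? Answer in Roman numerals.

DCCLXIX = 769
CCCLXXX = 380
769 + 380 = 1149

MCXLIX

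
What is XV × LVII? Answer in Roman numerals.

XV = 15
LVII = 57
15 × 57 = 855

DCCCLV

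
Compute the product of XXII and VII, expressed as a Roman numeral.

XXII = 22
VII = 7
22 × 7 = 154

CLIV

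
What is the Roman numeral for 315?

Convert 315 to Roman numerals:
  315 contains 3×100 (CCC)
  15 contains 1×10 (X)
  5 contains 1×5 (V)

CCCXV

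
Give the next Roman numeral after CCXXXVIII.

CCXXXVIII = 238; next is 239

CCXXXIX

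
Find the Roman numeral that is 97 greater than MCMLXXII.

MCMLXXII = 1972
1972 + 97 = 2069

MMLXIX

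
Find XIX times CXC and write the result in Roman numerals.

XIX = 19
CXC = 190
19 × 190 = 3610

MMMDCX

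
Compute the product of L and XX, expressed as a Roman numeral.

L = 50
XX = 20
50 × 20 = 1000

M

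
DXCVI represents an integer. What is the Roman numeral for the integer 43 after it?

DXCVI = 596
596 + 43 = 639

DCXXXIX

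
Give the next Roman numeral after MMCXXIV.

MMCXXIV = 2124; next is 2125

MMCXXV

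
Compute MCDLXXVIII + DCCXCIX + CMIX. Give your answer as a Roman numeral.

MCDLXXVIII = 1478, DCCXCIX = 799, CMIX = 909
1478 + 799 = 2277
2277 + 909 = 3186

MMMCLXXXVI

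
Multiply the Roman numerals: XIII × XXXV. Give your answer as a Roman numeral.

XIII = 13
XXXV = 35
13 × 35 = 455

CDLV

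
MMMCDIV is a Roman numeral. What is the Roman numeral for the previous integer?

MMMCDIV = 3404; previous is 3403

MMMCDIII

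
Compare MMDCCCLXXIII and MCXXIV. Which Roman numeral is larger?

MMDCCCLXXIII = 2873
MCXXIV = 1124
2873 is larger

MMDCCCLXXIII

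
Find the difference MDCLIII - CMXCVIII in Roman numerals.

MDCLIII = 1653
CMXCVIII = 998
1653 - 998 = 655

DCLV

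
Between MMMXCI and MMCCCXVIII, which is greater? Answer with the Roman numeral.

MMMXCI = 3091
MMCCCXVIII = 2318
3091 is larger

MMMXCI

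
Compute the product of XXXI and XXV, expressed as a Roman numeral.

XXXI = 31
XXV = 25
31 × 25 = 775

DCCLXXV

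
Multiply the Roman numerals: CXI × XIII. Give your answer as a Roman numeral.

CXI = 111
XIII = 13
111 × 13 = 1443

MCDXLIII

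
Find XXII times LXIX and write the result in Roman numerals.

XXII = 22
LXIX = 69
22 × 69 = 1518

MDXVIII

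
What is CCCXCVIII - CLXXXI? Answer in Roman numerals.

CCCXCVIII = 398
CLXXXI = 181
398 - 181 = 217

CCXVII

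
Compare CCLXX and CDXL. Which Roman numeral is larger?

CCLXX = 270
CDXL = 440
440 is larger

CDXL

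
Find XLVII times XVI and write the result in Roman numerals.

XLVII = 47
XVI = 16
47 × 16 = 752

DCCLII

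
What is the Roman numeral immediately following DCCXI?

DCCXI = 711, so the next integer is 711 + 1 = 712

DCCXII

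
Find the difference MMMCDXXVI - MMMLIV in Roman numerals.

MMMCDXXVI = 3426
MMMLIV = 3054
3426 - 3054 = 372

CCCLXXII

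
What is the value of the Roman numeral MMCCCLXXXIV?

MMCCCLXXXIV: M=1000, M=1000, C=100, C=100, C=100, L=50, X=10, X=10, X=10, IV=4
1000 + 1000 + 100 + 100 + 100 + 50 + 10 + 10 + 10 + 4 = 2384

2384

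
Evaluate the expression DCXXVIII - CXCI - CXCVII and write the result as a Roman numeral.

DCXXVIII = 628, CXCI = 191, CXCVII = 197
628 - 191 = 437
437 - 197 = 240

CCXL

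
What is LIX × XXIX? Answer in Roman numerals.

LIX = 59
XXIX = 29
59 × 29 = 1711

MDCCXI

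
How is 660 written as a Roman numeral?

Convert 660 to Roman numerals:
  660 contains 1×500 (D)
  160 contains 1×100 (C)
  60 contains 1×50 (L)
  10 contains 1×10 (X)

DCLX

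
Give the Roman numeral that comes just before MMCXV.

MMCXV = 2115, so the previous integer is 2115 - 1 = 2114

MMCXIV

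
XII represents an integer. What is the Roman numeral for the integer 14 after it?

XII = 12
12 + 14 = 26

XXVI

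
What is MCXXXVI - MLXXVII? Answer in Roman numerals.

MCXXXVI = 1136
MLXXVII = 1077
1136 - 1077 = 59

LIX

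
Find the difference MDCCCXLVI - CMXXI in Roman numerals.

MDCCCXLVI = 1846
CMXXI = 921
1846 - 921 = 925

CMXXV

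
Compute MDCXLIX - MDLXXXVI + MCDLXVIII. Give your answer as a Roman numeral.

MDCXLIX = 1649, MDLXXXVI = 1586, MCDLXVIII = 1468
1649 - 1586 = 63
63 + 1468 = 1531

MDXXXI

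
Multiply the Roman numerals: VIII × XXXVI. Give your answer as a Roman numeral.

VIII = 8
XXXVI = 36
8 × 36 = 288

CCLXXXVIII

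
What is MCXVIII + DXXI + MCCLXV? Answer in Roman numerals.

MCXVIII = 1118, DXXI = 521, MCCLXV = 1265
1118 + 521 = 1639
1639 + 1265 = 2904

MMCMIV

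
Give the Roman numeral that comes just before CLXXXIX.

CLXXXIX = 189, so the previous integer is 189 - 1 = 188

CLXXXVIII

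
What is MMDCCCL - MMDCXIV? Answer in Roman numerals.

MMDCCCL = 2850
MMDCXIV = 2614
2850 - 2614 = 236

CCXXXVI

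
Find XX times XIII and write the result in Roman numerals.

XX = 20
XIII = 13
20 × 13 = 260

CCLX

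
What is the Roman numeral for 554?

Convert 554 to Roman numerals:
  554 contains 1×500 (D)
  54 contains 1×50 (L)
  4 contains 1×4 (IV)

DLIV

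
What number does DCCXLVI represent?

DCCXLVI: D=500, C=100, C=100, XL=40, V=5, I=1
500 + 100 + 100 + 40 + 5 + 1 = 746

746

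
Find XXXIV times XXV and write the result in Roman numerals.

XXXIV = 34
XXV = 25
34 × 25 = 850

DCCCL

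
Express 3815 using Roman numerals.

Convert 3815 to Roman numerals:
  3815 contains 3×1000 (MMM)
  815 contains 1×500 (D)
  315 contains 3×100 (CCC)
  15 contains 1×10 (X)
  5 contains 1×5 (V)

MMMDCCCXV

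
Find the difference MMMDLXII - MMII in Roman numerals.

MMMDLXII = 3562
MMII = 2002
3562 - 2002 = 1560

MDLX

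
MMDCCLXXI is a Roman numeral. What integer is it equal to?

MMDCCLXXI: M=1000, M=1000, D=500, C=100, C=100, L=50, X=10, X=10, I=1
1000 + 1000 + 500 + 100 + 100 + 50 + 10 + 10 + 1 = 2771

2771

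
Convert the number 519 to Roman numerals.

Convert 519 to Roman numerals:
  519 contains 1×500 (D)
  19 contains 1×10 (X)
  9 contains 1×9 (IX)

DXIX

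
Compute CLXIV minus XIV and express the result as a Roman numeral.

CLXIV = 164
XIV = 14
164 - 14 = 150

CL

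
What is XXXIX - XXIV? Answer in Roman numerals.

XXXIX = 39
XXIV = 24
39 - 24 = 15

XV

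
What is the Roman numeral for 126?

Convert 126 to Roman numerals:
  126 contains 1×100 (C)
  26 contains 2×10 (XX)
  6 contains 1×5 (V)
  1 contains 1×1 (I)

CXXVI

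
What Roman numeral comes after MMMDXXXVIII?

MMMDXXXVIII = 3538; next is 3539

MMMDXXXIX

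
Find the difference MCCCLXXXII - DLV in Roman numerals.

MCCCLXXXII = 1382
DLV = 555
1382 - 555 = 827

DCCCXXVII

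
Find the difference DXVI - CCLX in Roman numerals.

DXVI = 516
CCLX = 260
516 - 260 = 256

CCLVI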